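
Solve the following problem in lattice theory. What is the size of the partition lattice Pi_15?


B(n) = number of set partitions of an n-element set.
B(n) satisfies the recurrence: B(n+1) = sum_k C(n,k)*B(k).
B(15) = 1382958545


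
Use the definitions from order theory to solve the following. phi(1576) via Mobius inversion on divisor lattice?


phi(n) = n * prod_{p|n} (1 - 1/p).
Prime divisors of 1576: [2, 197]
phi(1576) = 1576 * (1 - 1/2) * (1 - 1/197)
phi(1576) = 784


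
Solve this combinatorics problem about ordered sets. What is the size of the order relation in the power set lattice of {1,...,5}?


The order relation is {(a,b) : a <= b}, reflexive so it includes (a,a).
Examples: ({},{}), ({},{1,2}), ({},{1,2,3}), ({},{1,2,3,4}), ({},{1,2,3,4,5}), ...
Total ordered pairs: 243


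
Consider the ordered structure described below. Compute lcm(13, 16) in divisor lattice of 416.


In a divisor lattice, join = lcm (least common multiple).
gcd(13,16) = 1
lcm(13,16) = 13*16/gcd = 208/1 = 208


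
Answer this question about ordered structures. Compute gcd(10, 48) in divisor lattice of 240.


In a divisor lattice, meet = gcd (greatest common divisor).
By Euclidean algorithm or factoring: gcd(10,48) = 2


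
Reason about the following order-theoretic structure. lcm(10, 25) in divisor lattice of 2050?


Join=lcm.
gcd(10,25)=5
lcm=50


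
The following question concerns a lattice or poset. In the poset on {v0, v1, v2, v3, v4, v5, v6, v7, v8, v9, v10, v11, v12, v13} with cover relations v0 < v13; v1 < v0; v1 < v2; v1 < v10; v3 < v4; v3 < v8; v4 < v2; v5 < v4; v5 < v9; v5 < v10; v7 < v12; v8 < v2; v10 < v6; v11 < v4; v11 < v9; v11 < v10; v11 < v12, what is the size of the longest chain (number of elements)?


A chain is a totally ordered subset; we count the number of elements in a maximum chain.
Compute, for each element x, the size of the longest chain ending at x:
  v1: 1
  v3: 1
  v5: 1
  v7: 1
  v11: 1
  v0: 2
  ...
A maximum chain: v3 < v4 < v2
Number of elements in the longest chain: 3


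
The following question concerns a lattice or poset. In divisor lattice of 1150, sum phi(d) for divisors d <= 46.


Divisors of 1150 up to 46: [1, 2, 5, 10, 23, 25, 46]
phi values: [1, 1, 4, 4, 22, 20, 22]
Sum = 74


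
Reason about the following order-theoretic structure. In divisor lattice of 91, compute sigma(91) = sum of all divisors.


sigma(n) = sum of divisors.
Divisors of 91: [1, 7, 13, 91]
Sum = 112


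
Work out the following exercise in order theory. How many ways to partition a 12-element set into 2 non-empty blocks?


S(n,k) = k*S(n-1,k) + S(n-1,k-1).
S(11,2) = 1023, S(11,1) = 1
S(12,2) = 2*1023 + 1 = 2046 + 1
S(12,2) = 2047


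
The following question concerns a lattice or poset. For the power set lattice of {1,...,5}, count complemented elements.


An element a is complemented if some b has a meet b = bottom, a join b = top.
every subset A has complement S\A, so all elements are complemented.
Complemented elements: {}, {1}, {2}, {3}, {4}, {5}, ... (26 more)
Count: 32


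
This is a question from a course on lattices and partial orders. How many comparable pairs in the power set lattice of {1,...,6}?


A comparable pair {a,b} has a < b or b < a in the order.
Count unordered pairs where one element is strictly below the other.
Examples: {{},{1}}, {{},{2}}, {{},{3}}, {{},{4}}, ...
Total comparable pairs: 665


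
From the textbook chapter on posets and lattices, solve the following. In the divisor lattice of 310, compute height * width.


Height = length of longest chain minus 1; width = size of largest antichain.
A maximum chain: 1 | 31 | 155 | 310  (height 3).
A maximum antichain: {2, 5, 31}  (width 3).
Product = 3 * 3 = 9


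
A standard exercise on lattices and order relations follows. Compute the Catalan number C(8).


C(n) = C(2n, n) / (n+1).
C(16, 8) = 12870
C(8) = 12870 / 9 = 1430


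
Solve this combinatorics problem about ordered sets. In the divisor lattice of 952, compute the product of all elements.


Divisors of 952: [1, 2, 4, 7, 8, 14, 17, 28, 34, 56, 68, 119, 136, 238, 476, 952]
Product = n^(d(n)/2) = 952^(16/2)
Product = 674676505885957534253056


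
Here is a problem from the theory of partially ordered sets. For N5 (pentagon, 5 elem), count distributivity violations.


Distributive law: a ^ (b v c) = (a ^ b) v (a ^ c).
Check all 5^3 = 125 ordered triples (a,b,c).
  e.g. a=b, b=a, c=c: lhs=b != rhs=a
  e.g. a=b, b=c, c=a: lhs=b != rhs=a
Total violating triples: 2


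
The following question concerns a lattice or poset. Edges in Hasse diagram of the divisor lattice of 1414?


A cover relation a -< b holds when a < b with no c strictly between.
Cover relations:
  1 -< 2
  1 -< 7
  1 -< 101
  2 -< 14
  2 -< 202
  7 -< 14
  7 -< 707
  14 -< 1414
  ...4 more
Total: 12


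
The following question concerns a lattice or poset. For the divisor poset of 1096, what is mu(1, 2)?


In a divisor lattice, mu(a,b) = mu(b/a) where mu is the classical Mobius function.
b/a = 2/1 = 2
Prime factorization of 2: primes [2]
2 is squarefree with 1 prime factor(s), so mu(2) = (-1)^1 = -1


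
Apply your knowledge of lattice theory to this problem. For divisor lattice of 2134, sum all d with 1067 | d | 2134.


Interval [1067,2134] in divisors of 2134: [1067, 2134]
Sum = 3201


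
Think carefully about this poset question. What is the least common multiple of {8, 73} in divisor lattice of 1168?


In a divisor lattice, join = lcm (least common multiple).
Compute lcm iteratively: start with first element, then lcm(current, next).
Elements: [8, 73]
lcm(8,73) = 584
Final lcm = 584


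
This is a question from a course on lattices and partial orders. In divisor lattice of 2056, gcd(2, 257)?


Meet=gcd.
gcd(2,257)=1


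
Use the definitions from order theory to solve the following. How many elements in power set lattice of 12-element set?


Power set = 2^n.
2^12 = 4096


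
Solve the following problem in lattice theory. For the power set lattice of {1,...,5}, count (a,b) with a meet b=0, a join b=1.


Complement pair (a,b): a meet b = bottom, a join b = top.
Here: A intersect B = {} and A union B = {1,...,5}.
Pairs found: ({},{1,2,3,4,5}), ({1},{2,3,4,5}), ({2},{1,3,4,5}), ({3},{1,2,4,5}), ... (28 more)
Total ordered pairs: 32


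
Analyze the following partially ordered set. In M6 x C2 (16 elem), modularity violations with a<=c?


Modular law: if a <= c then a v (b ^ c) = (a v b) ^ c.
Check all triples (a,b,c) with a <= c among 16 elements.
This lattice is modular (diamonds M_m and their chain-products are modular).
Total violating triples: 0


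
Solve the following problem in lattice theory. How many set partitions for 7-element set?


B(n) = number of set partitions of an n-element set.
B(n) satisfies the recurrence: B(n+1) = sum_k C(n,k)*B(k).
B(7) = 877


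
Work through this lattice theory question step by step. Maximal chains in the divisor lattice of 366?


A maximal chain goes from the minimum element to a maximal element via cover relations.
Counting all min-to-max paths in the cover graph.
Total maximal chains: 6


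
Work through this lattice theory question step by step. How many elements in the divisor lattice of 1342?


Divisors of 1342: [1, 2, 11, 22, 61, 122, 671, 1342]
Count: 8


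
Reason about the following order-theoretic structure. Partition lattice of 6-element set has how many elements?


B(n) = number of set partitions of an n-element set.
B(n) satisfies the recurrence: B(n+1) = sum_k C(n,k)*B(k).
B(6) = 203


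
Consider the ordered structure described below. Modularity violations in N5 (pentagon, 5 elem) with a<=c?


Modular law: if a <= c then a v (b ^ c) = (a v b) ^ c.
Check all triples (a,b,c) with a <= c among 5 elements.
  e.g. a=a, b=c, c=b: lhs=a != rhs=b
Total violating triples: 1


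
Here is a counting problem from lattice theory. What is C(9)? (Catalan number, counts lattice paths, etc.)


C(n) = C(2n, n) / (n+1).
C(18, 9) = 48620
C(9) = 48620 / 10 = 4862


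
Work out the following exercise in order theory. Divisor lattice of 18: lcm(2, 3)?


Join=lcm.
gcd(2,3)=1
lcm=6


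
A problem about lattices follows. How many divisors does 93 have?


Divisors of 93: [1, 3, 31, 93]
Count: 4


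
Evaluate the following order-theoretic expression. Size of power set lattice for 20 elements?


Power set = 2^n.
2^20 = 1048576


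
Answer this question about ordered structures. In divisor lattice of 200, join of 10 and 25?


In a divisor lattice, join = lcm (least common multiple).
gcd(10,25) = 5
lcm(10,25) = 10*25/gcd = 250/5 = 50


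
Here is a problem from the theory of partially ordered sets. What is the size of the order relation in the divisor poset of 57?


The order relation is {(a,b) : a <= b}, reflexive so it includes (a,a).
Examples: (1,1), (1,19), (1,3), (1,57), (19,19), ...
Total ordered pairs: 9


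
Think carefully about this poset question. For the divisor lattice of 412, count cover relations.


A cover relation a -< b holds when a < b with no c strictly between.
Cover relations:
  1 -< 2
  1 -< 103
  2 -< 4
  2 -< 206
  4 -< 412
  103 -< 206
  206 -< 412
Total: 7


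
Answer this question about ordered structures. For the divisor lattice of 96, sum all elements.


sigma(n) = sum of divisors.
Divisors of 96: [1, 2, 3, 4, 6, 8, 12, 16, 24, 32, 48, 96]
Sum = 252


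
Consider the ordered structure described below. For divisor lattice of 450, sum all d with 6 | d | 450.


Interval [6,450] in divisors of 450: [6, 18, 30, 90, 150, 450]
Sum = 744


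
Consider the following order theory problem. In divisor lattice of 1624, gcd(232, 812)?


Meet=gcd.
gcd(232,812)=116


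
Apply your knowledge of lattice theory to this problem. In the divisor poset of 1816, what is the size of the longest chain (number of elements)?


A chain is a totally ordered subset; we count the number of elements in a maximum chain.
Compute, for each element x, the size of the longest chain ending at x:
  1: 1
  2: 2
  227: 2
  4: 3
  8: 4
  454: 3
  ...
A maximum chain: 1 < 2 < 4 < 8 < 1816
Number of elements in the longest chain: 5


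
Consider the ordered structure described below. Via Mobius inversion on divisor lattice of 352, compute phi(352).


phi(n) = n * prod_{p|n} (1 - 1/p).
Prime divisors of 352: [2, 11]
phi(352) = 352 * (1 - 1/2) * (1 - 1/11)
phi(352) = 160


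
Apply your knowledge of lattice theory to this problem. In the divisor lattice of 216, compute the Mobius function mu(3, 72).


In a divisor lattice, mu(a,b) = mu(b/a) where mu is the classical Mobius function.
b/a = 72/3 = 24
Prime factorization of 24: primes [2, 3]
24 is not squarefree, so mu(24) = 0


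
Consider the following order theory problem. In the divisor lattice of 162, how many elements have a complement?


An element a is complemented if some b has a meet b = bottom, a join b = top.
a is complemented iff gcd(a, n/a)=1, i.e. a is a unitary divisor of 162.
Complemented elements: 1, 2, 81, 162
Count: 4


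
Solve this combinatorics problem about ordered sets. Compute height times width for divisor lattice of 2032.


Height = length of longest chain minus 1; width = size of largest antichain.
A maximum chain: 1 | 127 | 254 | 508 | 1016 | 2032  (height 5).
A maximum antichain: {2, 127}  (width 2).
Product = 5 * 2 = 10


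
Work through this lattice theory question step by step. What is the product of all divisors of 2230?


Divisors of 2230: [1, 2, 5, 10, 223, 446, 1115, 2230]
Product = n^(d(n)/2) = 2230^(8/2)
Product = 24729734410000


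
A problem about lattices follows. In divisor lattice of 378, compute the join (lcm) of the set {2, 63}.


In a divisor lattice, join = lcm (least common multiple).
Compute lcm iteratively: start with first element, then lcm(current, next).
Elements: [2, 63]
lcm(2,63) = 126
Final lcm = 126


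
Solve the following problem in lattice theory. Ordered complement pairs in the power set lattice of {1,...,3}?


Complement pair (a,b): a meet b = bottom, a join b = top.
Here: A intersect B = {} and A union B = {1,...,3}.
Pairs found: ({},{1,2,3}), ({1},{2,3}), ({2},{1,3}), ({3},{1,2}), ... (4 more)
Total ordered pairs: 8


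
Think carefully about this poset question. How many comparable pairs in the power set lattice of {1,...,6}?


A comparable pair {a,b} has a < b or b < a in the order.
Count unordered pairs where one element is strictly below the other.
Examples: {{},{1}}, {{},{2}}, {{},{3}}, {{},{4}}, ...
Total comparable pairs: 665


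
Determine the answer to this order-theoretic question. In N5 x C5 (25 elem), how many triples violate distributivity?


Distributive law: a ^ (b v c) = (a ^ b) v (a ^ c).
Check all 25^3 = 15625 ordered triples (a,b,c).
  e.g. a=(b,0), b=(a,0), c=(c,0): lhs=(b,0) != rhs=(a,0)
  e.g. a=(b,0), b=(a,0), c=(c,1): lhs=(b,0) != rhs=(a,0)
Total violating triples: 250


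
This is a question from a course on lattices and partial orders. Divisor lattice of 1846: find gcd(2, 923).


In a divisor lattice, meet = gcd (greatest common divisor).
By Euclidean algorithm or factoring: gcd(2,923) = 1


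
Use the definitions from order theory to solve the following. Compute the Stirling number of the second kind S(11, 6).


S(n,k) = k*S(n-1,k) + S(n-1,k-1).
S(10,6) = 22827, S(10,5) = 42525
S(11,6) = 6*22827 + 42525 = 136962 + 42525
S(11,6) = 179487


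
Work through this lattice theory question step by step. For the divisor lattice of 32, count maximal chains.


A maximal chain goes from the minimum element to a maximal element via cover relations.
Counting all min-to-max paths in the cover graph.
Total maximal chains: 1


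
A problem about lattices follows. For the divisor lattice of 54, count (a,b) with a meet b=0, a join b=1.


Complement pair (a,b): a meet b = bottom, a join b = top.
Here: gcd(a,b)=1 and lcm(a,b)=54, i.e. a*b=54 with a,b coprime.
Pairs found: (1,54), (2,27), (27,2), (54,1)
Total ordered pairs: 4


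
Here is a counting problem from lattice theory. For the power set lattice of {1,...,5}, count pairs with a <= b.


The order relation is {(a,b) : a <= b}, reflexive so it includes (a,a).
Examples: ({},{}), ({},{1,2}), ({},{1,2,3}), ({},{1,2,3,4}), ({},{1,2,3,4,5}), ...
Total ordered pairs: 243


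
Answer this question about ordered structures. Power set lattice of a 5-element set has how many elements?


Power set = 2^n.
2^5 = 32


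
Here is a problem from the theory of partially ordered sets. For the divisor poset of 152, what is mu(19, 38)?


In a divisor lattice, mu(a,b) = mu(b/a) where mu is the classical Mobius function.
b/a = 38/19 = 2
Prime factorization of 2: primes [2]
2 is squarefree with 1 prime factor(s), so mu(2) = (-1)^1 = -1


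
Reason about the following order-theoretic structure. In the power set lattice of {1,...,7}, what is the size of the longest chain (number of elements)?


A chain is a totally ordered subset; we count the number of elements in a maximum chain.
Compute, for each element x, the size of the longest chain ending at x:
  {}: 1
  {1}: 2
  {2}: 2
  {3}: 2
  {4}: 2
  {5}: 2
  ...
A maximum chain: {} < {1} < {1,2} < {1,2,3} < {1,2,3,4} < {1,2,3,4,5} < {1,2,3,4,5,6} < {1,2,3,4,5,6,7}
Number of elements in the longest chain: 8


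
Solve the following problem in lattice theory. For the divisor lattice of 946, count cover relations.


A cover relation a -< b holds when a < b with no c strictly between.
Cover relations:
  1 -< 2
  1 -< 11
  1 -< 43
  2 -< 22
  2 -< 86
  11 -< 22
  11 -< 473
  22 -< 946
  ...4 more
Total: 12


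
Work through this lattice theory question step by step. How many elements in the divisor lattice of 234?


Divisors of 234: [1, 2, 3, 6, 9, 13, 18, 26, 39, 78, 117, 234]
Count: 12


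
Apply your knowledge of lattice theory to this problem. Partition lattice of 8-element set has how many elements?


B(n) = number of set partitions of an n-element set.
B(n) satisfies the recurrence: B(n+1) = sum_k C(n,k)*B(k).
B(8) = 4140


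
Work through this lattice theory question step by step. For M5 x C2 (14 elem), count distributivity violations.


Distributive law: a ^ (b v c) = (a ^ b) v (a ^ c).
Check all 14^3 = 2744 ordered triples (a,b,c).
  e.g. a=(a1,0), b=(a2,0), c=(a3,0): lhs=(a1,0) != rhs=(0,0)
  e.g. a=(a1,0), b=(a2,0), c=(a3,1): lhs=(a1,0) != rhs=(0,0)
Total violating triples: 480


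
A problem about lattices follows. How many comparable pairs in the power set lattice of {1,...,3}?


A comparable pair {a,b} has a < b or b < a in the order.
Count unordered pairs where one element is strictly below the other.
Examples: {{},{1}}, {{},{2}}, {{},{3}}, {{},{1,2}}, ...
Total comparable pairs: 19


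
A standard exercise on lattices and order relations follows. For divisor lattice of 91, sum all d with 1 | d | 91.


Interval [1,91] in divisors of 91: [1, 7, 13, 91]
Sum = 112


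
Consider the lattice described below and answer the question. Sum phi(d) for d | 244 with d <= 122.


Divisors of 244 up to 122: [1, 2, 4, 61, 122]
phi values: [1, 1, 2, 60, 60]
Sum = 124


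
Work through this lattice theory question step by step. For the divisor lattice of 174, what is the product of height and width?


Height = length of longest chain minus 1; width = size of largest antichain.
A maximum chain: 1 | 29 | 87 | 174  (height 3).
A maximum antichain: {2, 3, 29}  (width 3).
Product = 3 * 3 = 9


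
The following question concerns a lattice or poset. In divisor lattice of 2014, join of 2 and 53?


In a divisor lattice, join = lcm (least common multiple).
gcd(2,53) = 1
lcm(2,53) = 2*53/gcd = 106/1 = 106


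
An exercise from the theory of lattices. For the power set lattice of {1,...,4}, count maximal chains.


A maximal chain goes from the minimum element to a maximal element via cover relations.
Counting all min-to-max paths in the cover graph.
Total maximal chains: 24


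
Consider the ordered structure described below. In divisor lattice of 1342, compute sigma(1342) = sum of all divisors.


sigma(n) = sum of divisors.
Divisors of 1342: [1, 2, 11, 22, 61, 122, 671, 1342]
Sum = 2232


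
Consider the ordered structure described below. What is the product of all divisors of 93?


Divisors of 93: [1, 3, 31, 93]
Product = n^(d(n)/2) = 93^(4/2)
Product = 8649


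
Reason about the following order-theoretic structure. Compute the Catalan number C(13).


C(n) = C(2n, n) / (n+1).
C(26, 13) = 10400600
C(13) = 10400600 / 14 = 742900


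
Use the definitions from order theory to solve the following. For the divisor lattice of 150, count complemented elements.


An element a is complemented if some b has a meet b = bottom, a join b = top.
a is complemented iff gcd(a, n/a)=1, i.e. a is a unitary divisor of 150.
Complemented elements: 1, 2, 3, 6, 25, 50, ... (2 more)
Count: 8


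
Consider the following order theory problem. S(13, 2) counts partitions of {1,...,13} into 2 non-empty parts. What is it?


S(n,k) = k*S(n-1,k) + S(n-1,k-1).
S(12,2) = 2047, S(12,1) = 1
S(13,2) = 2*2047 + 1 = 4094 + 1
S(13,2) = 4095


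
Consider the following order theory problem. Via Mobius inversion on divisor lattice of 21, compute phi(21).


phi(n) = n * prod_{p|n} (1 - 1/p).
Prime divisors of 21: [3, 7]
phi(21) = 21 * (1 - 1/3) * (1 - 1/7)
phi(21) = 12


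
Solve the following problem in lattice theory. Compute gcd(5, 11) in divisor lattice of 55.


In a divisor lattice, meet = gcd (greatest common divisor).
By Euclidean algorithm or factoring: gcd(5,11) = 1


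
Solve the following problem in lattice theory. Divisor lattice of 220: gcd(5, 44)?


Meet=gcd.
gcd(5,44)=1


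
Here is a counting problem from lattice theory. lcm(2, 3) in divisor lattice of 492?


Join=lcm.
gcd(2,3)=1
lcm=6


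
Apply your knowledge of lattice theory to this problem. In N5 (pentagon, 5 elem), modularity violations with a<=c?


Modular law: if a <= c then a v (b ^ c) = (a v b) ^ c.
Check all triples (a,b,c) with a <= c among 5 elements.
  e.g. a=a, b=c, c=b: lhs=a != rhs=b
Total violating triples: 1


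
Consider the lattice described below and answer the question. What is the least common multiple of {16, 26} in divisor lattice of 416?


In a divisor lattice, join = lcm (least common multiple).
Compute lcm iteratively: start with first element, then lcm(current, next).
Elements: [16, 26]
lcm(16,26) = 208
Final lcm = 208


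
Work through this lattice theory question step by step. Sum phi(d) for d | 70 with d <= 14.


Divisors of 70 up to 14: [1, 2, 5, 7, 10, 14]
phi values: [1, 1, 4, 6, 4, 6]
Sum = 22


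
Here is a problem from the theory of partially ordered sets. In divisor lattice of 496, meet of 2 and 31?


In a divisor lattice, meet = gcd (greatest common divisor).
By Euclidean algorithm or factoring: gcd(2,31) = 1


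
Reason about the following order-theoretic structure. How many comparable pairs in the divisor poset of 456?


A comparable pair {a,b} has a < b or b < a in the order.
Count unordered pairs where one element is strictly below the other.
Examples: {1,2}, {1,3}, {1,4}, {1,6}, ...
Total comparable pairs: 74


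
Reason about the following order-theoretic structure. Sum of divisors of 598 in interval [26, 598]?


Interval [26,598] in divisors of 598: [26, 598]
Sum = 624


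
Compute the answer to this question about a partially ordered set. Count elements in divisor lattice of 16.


Divisors of 16: [1, 2, 4, 8, 16]
Count: 5


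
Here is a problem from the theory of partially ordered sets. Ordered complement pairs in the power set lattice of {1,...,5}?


Complement pair (a,b): a meet b = bottom, a join b = top.
Here: A intersect B = {} and A union B = {1,...,5}.
Pairs found: ({},{1,2,3,4,5}), ({1},{2,3,4,5}), ({2},{1,3,4,5}), ({3},{1,2,4,5}), ... (28 more)
Total ordered pairs: 32


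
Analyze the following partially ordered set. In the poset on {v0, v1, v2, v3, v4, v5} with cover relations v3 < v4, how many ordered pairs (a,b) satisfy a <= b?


The order relation is {(a,b) : a <= b}, reflexive so it includes (a,a).
Examples: (v0,v0), (v1,v1), (v2,v2), (v3,v3), (v3,v4), ...
Total ordered pairs: 7


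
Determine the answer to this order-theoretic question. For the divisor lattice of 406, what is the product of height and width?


Height = length of longest chain minus 1; width = size of largest antichain.
A maximum chain: 1 | 29 | 203 | 406  (height 3).
A maximum antichain: {2, 7, 29}  (width 3).
Product = 3 * 3 = 9


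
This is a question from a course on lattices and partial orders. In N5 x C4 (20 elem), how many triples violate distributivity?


Distributive law: a ^ (b v c) = (a ^ b) v (a ^ c).
Check all 20^3 = 8000 ordered triples (a,b,c).
  e.g. a=(b,0), b=(a,0), c=(c,0): lhs=(b,0) != rhs=(a,0)
  e.g. a=(b,0), b=(a,0), c=(c,1): lhs=(b,0) != rhs=(a,0)
Total violating triples: 128


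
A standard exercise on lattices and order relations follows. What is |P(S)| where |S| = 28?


Power set = 2^n.
2^28 = 268435456


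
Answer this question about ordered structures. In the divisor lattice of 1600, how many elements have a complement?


An element a is complemented if some b has a meet b = bottom, a join b = top.
a is complemented iff gcd(a, n/a)=1, i.e. a is a unitary divisor of 1600.
Complemented elements: 1, 25, 64, 1600
Count: 4


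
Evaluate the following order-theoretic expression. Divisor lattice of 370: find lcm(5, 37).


In a divisor lattice, join = lcm (least common multiple).
gcd(5,37) = 1
lcm(5,37) = 5*37/gcd = 185/1 = 185


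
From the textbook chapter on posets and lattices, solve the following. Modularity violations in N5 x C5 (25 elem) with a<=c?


Modular law: if a <= c then a v (b ^ c) = (a v b) ^ c.
Check all triples (a,b,c) with a <= c among 25 elements.
  e.g. a=(a,0), b=(c,0), c=(b,0): lhs=(a,0) != rhs=(b,0)
  e.g. a=(a,0), b=(c,1), c=(b,0): lhs=(a,0) != rhs=(b,0)
Total violating triples: 75


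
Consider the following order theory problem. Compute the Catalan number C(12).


C(n) = C(2n, n) / (n+1).
C(24, 12) = 2704156
C(12) = 2704156 / 13 = 208012


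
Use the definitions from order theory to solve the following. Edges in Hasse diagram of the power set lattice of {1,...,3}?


A cover relation a -< b holds when a < b with no c strictly between.
Cover relations:
  {} -< {1}
  {} -< {2}
  {} -< {3}
  {1} -< {1,2}
  {1} -< {1,3}
  {2} -< {1,2}
  {2} -< {2,3}
  {3} -< {1,3}
  ...4 more
Total: 12


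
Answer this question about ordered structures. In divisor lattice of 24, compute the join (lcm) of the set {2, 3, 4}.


In a divisor lattice, join = lcm (least common multiple).
Compute lcm iteratively: start with first element, then lcm(current, next).
Elements: [2, 3, 4]
lcm(2,3) = 6
lcm(6,4) = 12
Final lcm = 12


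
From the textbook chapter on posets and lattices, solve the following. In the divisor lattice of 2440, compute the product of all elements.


Divisors of 2440: [1, 2, 4, 5, 8, 10, 20, 40, 61, 122, 244, 305, 488, 610, 1220, 2440]
Product = n^(d(n)/2) = 2440^(16/2)
Product = 1256373046458980761600000000


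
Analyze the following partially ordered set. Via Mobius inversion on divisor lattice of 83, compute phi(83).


phi(n) = n * prod_{p|n} (1 - 1/p).
Prime divisors of 83: [83]
phi(83) = 83 * (1 - 1/83)
phi(83) = 82


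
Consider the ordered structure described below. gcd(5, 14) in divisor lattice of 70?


Meet=gcd.
gcd(5,14)=1


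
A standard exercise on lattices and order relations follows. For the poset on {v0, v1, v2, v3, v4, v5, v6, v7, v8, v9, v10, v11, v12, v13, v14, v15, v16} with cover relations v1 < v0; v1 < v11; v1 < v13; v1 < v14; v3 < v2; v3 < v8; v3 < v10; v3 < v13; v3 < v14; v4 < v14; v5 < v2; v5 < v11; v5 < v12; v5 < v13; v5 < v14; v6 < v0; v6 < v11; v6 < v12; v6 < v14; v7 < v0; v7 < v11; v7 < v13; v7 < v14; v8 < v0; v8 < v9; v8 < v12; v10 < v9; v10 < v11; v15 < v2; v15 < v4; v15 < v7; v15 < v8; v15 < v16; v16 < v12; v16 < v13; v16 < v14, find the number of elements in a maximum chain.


A chain is a totally ordered subset; we count the number of elements in a maximum chain.
Compute, for each element x, the size of the longest chain ending at x:
  v1: 1
  v3: 1
  v5: 1
  v6: 1
  v15: 1
  v4: 2
  ...
A maximum chain: v15 < v7 < v0
Number of elements in the longest chain: 3


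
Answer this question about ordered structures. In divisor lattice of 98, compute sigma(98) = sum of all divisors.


sigma(n) = sum of divisors.
Divisors of 98: [1, 2, 7, 14, 49, 98]
Sum = 171


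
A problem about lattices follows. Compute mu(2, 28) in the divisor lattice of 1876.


In a divisor lattice, mu(a,b) = mu(b/a) where mu is the classical Mobius function.
b/a = 28/2 = 14
Prime factorization of 14: primes [2, 7]
14 is squarefree with 2 prime factor(s), so mu(14) = (-1)^2 = 1


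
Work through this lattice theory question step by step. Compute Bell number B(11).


B(n) = number of set partitions of an n-element set.
B(n) satisfies the recurrence: B(n+1) = sum_k C(n,k)*B(k).
B(11) = 678570


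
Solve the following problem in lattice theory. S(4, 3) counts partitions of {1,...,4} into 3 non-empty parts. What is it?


S(n,k) = k*S(n-1,k) + S(n-1,k-1).
S(3,3) = 1, S(3,2) = 3
S(4,3) = 3*1 + 3 = 3 + 3
S(4,3) = 6


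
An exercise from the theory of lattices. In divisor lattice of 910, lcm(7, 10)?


Join=lcm.
gcd(7,10)=1
lcm=70


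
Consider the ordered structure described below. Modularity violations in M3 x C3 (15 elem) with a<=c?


Modular law: if a <= c then a v (b ^ c) = (a v b) ^ c.
Check all triples (a,b,c) with a <= c among 15 elements.
This lattice is modular (diamonds M_m and their chain-products are modular).
Total violating triples: 0


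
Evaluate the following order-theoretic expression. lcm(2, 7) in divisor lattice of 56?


Join=lcm.
gcd(2,7)=1
lcm=14


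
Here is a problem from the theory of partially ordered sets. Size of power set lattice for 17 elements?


Power set = 2^n.
2^17 = 131072


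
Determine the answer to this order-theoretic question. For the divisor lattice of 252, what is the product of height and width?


Height = length of longest chain minus 1; width = size of largest antichain.
A maximum chain: 1 | 7 | 21 | 63 | 126 | 252  (height 5).
A maximum antichain: {4, 6, 9, 14, 21}  (width 5).
Product = 5 * 5 = 25


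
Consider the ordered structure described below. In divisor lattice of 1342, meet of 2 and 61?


In a divisor lattice, meet = gcd (greatest common divisor).
By Euclidean algorithm or factoring: gcd(2,61) = 1


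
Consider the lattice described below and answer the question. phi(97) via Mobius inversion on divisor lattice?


phi(n) = n * prod_{p|n} (1 - 1/p).
Prime divisors of 97: [97]
phi(97) = 97 * (1 - 1/97)
phi(97) = 96


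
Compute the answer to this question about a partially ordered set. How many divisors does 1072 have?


Divisors of 1072: [1, 2, 4, 8, 16, 67, 134, 268, 536, 1072]
Count: 10


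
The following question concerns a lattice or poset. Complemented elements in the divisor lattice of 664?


An element a is complemented if some b has a meet b = bottom, a join b = top.
a is complemented iff gcd(a, n/a)=1, i.e. a is a unitary divisor of 664.
Complemented elements: 1, 8, 83, 664
Count: 4


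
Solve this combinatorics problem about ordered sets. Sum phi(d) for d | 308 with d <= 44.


Divisors of 308 up to 44: [1, 2, 4, 7, 11, 14, 22, 28, 44]
phi values: [1, 1, 2, 6, 10, 6, 10, 12, 20]
Sum = 68


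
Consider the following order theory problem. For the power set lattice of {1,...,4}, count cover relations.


A cover relation a -< b holds when a < b with no c strictly between.
Cover relations:
  {} -< {1}
  {} -< {2}
  {} -< {3}
  {} -< {4}
  {1} -< {1,2}
  {1} -< {1,3}
  {1} -< {1,4}
  {2} -< {1,2}
  ...24 more
Total: 32


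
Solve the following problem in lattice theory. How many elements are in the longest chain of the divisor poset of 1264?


A chain is a totally ordered subset; we count the number of elements in a maximum chain.
Compute, for each element x, the size of the longest chain ending at x:
  1: 1
  2: 2
  79: 2
  4: 3
  8: 4
  158: 3
  ...
A maximum chain: 1 < 2 < 4 < 8 < 16 < 1264
Number of elements in the longest chain: 6


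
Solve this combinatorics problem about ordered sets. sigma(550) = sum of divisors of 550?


sigma(n) = sum of divisors.
Divisors of 550: [1, 2, 5, 10, 11, 22, 25, 50, 55, 110, 275, 550]
Sum = 1116


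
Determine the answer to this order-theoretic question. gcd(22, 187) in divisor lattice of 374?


Meet=gcd.
gcd(22,187)=11


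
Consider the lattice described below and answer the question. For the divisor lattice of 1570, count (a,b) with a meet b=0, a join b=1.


Complement pair (a,b): a meet b = bottom, a join b = top.
Here: gcd(a,b)=1 and lcm(a,b)=1570, i.e. a*b=1570 with a,b coprime.
Pairs found: (1,1570), (2,785), (5,314), (10,157), ... (4 more)
Total ordered pairs: 8


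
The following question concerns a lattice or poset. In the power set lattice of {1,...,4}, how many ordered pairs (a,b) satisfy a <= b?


The order relation is {(a,b) : a <= b}, reflexive so it includes (a,a).
Examples: ({},{}), ({},{1,2}), ({},{1,2,3}), ({},{1,2,3,4}), ({},{1,2,4}), ...
Total ordered pairs: 81


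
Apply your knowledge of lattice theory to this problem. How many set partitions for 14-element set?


B(n) = number of set partitions of an n-element set.
B(n) satisfies the recurrence: B(n+1) = sum_k C(n,k)*B(k).
B(14) = 190899322


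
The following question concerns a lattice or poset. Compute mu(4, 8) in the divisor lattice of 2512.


In a divisor lattice, mu(a,b) = mu(b/a) where mu is the classical Mobius function.
b/a = 8/4 = 2
Prime factorization of 2: primes [2]
2 is squarefree with 1 prime factor(s), so mu(2) = (-1)^1 = -1


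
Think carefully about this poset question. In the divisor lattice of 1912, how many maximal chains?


A maximal chain goes from the minimum element to a maximal element via cover relations.
Counting all min-to-max paths in the cover graph.
Total maximal chains: 4


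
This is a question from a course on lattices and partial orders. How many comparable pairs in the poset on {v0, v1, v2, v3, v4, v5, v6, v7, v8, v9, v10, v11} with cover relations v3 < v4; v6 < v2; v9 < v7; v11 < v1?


A comparable pair {a,b} has a < b or b < a in the order.
Count unordered pairs where one element is strictly below the other.
Examples: {v1,v11}, {v2,v6}, {v3,v4}, {v7,v9}
Total comparable pairs: 4


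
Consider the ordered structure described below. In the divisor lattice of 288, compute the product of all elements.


Divisors of 288: [1, 2, 3, 4, 6, 8, 9, 12, 16, 18, 24, 32, 36, 48, 72, 96, 144, 288]
Product = n^(d(n)/2) = 288^(18/2)
Product = 13631146639813244878848


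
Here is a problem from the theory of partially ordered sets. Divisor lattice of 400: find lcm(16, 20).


In a divisor lattice, join = lcm (least common multiple).
gcd(16,20) = 4
lcm(16,20) = 16*20/gcd = 320/4 = 80


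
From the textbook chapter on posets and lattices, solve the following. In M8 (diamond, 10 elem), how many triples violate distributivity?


Distributive law: a ^ (b v c) = (a ^ b) v (a ^ c).
Check all 10^3 = 1000 ordered triples (a,b,c).
  e.g. a=a1, b=a2, c=a3: lhs=a1 != rhs=0
  e.g. a=a1, b=a2, c=a4: lhs=a1 != rhs=0
Total violating triples: 336


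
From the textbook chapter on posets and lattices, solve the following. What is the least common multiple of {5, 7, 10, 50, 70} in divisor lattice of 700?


In a divisor lattice, join = lcm (least common multiple).
Compute lcm iteratively: start with first element, then lcm(current, next).
Elements: [5, 7, 10, 50, 70]
lcm(5,7) = 35
lcm(35,10) = 70
lcm(70,50) = 350
lcm(350,70) = 350
Final lcm = 350


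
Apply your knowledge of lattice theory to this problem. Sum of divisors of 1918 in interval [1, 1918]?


Interval [1,1918] in divisors of 1918: [1, 2, 7, 14, 137, 274, 959, 1918]
Sum = 3312


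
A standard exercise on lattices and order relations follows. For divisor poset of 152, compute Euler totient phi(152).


phi(n) = n * prod_{p|n} (1 - 1/p).
Prime divisors of 152: [2, 19]
phi(152) = 152 * (1 - 1/2) * (1 - 1/19)
phi(152) = 72


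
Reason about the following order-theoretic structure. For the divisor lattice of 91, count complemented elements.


An element a is complemented if some b has a meet b = bottom, a join b = top.
a is complemented iff gcd(a, n/a)=1, i.e. a is a unitary divisor of 91.
Complemented elements: 1, 7, 13, 91
Count: 4


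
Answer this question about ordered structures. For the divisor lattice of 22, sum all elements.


sigma(n) = sum of divisors.
Divisors of 22: [1, 2, 11, 22]
Sum = 36


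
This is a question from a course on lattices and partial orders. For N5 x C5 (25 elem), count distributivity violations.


Distributive law: a ^ (b v c) = (a ^ b) v (a ^ c).
Check all 25^3 = 15625 ordered triples (a,b,c).
  e.g. a=(b,0), b=(a,0), c=(c,0): lhs=(b,0) != rhs=(a,0)
  e.g. a=(b,0), b=(a,0), c=(c,1): lhs=(b,0) != rhs=(a,0)
Total violating triples: 250


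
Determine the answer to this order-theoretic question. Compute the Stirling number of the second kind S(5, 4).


S(n,k) = k*S(n-1,k) + S(n-1,k-1).
S(4,4) = 1, S(4,3) = 6
S(5,4) = 4*1 + 6 = 4 + 6
S(5,4) = 10


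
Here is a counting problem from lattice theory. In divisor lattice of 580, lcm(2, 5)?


Join=lcm.
gcd(2,5)=1
lcm=10


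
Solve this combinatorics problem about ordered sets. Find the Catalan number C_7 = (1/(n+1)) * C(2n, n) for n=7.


C(n) = C(2n, n) / (n+1).
C(14, 7) = 3432
C(7) = 3432 / 8 = 429


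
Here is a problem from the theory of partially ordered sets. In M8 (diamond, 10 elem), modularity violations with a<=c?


Modular law: if a <= c then a v (b ^ c) = (a v b) ^ c.
Check all triples (a,b,c) with a <= c among 10 elements.
This lattice is modular (diamonds M_m and their chain-products are modular).
Total violating triples: 0


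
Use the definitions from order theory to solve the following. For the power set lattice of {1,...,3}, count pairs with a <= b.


The order relation is {(a,b) : a <= b}, reflexive so it includes (a,a).
Examples: ({},{}), ({},{1,2}), ({},{1,2,3}), ({},{1,3}), ({},{1}), ...
Total ordered pairs: 27


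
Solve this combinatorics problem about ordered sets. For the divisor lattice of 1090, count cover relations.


A cover relation a -< b holds when a < b with no c strictly between.
Cover relations:
  1 -< 2
  1 -< 5
  1 -< 109
  2 -< 10
  2 -< 218
  5 -< 10
  5 -< 545
  10 -< 1090
  ...4 more
Total: 12


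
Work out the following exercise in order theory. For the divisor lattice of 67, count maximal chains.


A maximal chain goes from the minimum element to a maximal element via cover relations.
Counting all min-to-max paths in the cover graph.
Total maximal chains: 1


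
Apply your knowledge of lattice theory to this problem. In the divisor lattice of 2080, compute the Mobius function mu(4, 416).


In a divisor lattice, mu(a,b) = mu(b/a) where mu is the classical Mobius function.
b/a = 416/4 = 104
Prime factorization of 104: primes [2, 13]
104 is not squarefree, so mu(104) = 0


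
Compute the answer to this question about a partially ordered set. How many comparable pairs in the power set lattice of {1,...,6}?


A comparable pair {a,b} has a < b or b < a in the order.
Count unordered pairs where one element is strictly below the other.
Examples: {{},{1}}, {{},{2}}, {{},{3}}, {{},{4}}, ...
Total comparable pairs: 665


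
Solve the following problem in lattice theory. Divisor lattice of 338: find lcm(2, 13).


In a divisor lattice, join = lcm (least common multiple).
gcd(2,13) = 1
lcm(2,13) = 2*13/gcd = 26/1 = 26


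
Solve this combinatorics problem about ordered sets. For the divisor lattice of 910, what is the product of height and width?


Height = length of longest chain minus 1; width = size of largest antichain.
A maximum chain: 1 | 13 | 91 | 455 | 910  (height 4).
A maximum antichain: {10, 14, 26, 35, 65, 91}  (width 6).
Product = 4 * 6 = 24


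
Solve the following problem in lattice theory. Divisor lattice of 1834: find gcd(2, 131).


In a divisor lattice, meet = gcd (greatest common divisor).
By Euclidean algorithm or factoring: gcd(2,131) = 1


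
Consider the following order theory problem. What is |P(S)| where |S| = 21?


Power set = 2^n.
2^21 = 2097152


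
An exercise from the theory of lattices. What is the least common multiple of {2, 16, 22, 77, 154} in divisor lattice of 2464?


In a divisor lattice, join = lcm (least common multiple).
Compute lcm iteratively: start with first element, then lcm(current, next).
Elements: [2, 16, 22, 77, 154]
lcm(2,16) = 16
lcm(16,22) = 176
lcm(176,77) = 1232
lcm(1232,154) = 1232
Final lcm = 1232


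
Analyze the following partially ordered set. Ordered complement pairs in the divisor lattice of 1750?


Complement pair (a,b): a meet b = bottom, a join b = top.
Here: gcd(a,b)=1 and lcm(a,b)=1750, i.e. a*b=1750 with a,b coprime.
Pairs found: (1,1750), (2,875), (7,250), (14,125), ... (4 more)
Total ordered pairs: 8


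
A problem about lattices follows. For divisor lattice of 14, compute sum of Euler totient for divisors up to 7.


Divisors of 14 up to 7: [1, 2, 7]
phi values: [1, 1, 6]
Sum = 8


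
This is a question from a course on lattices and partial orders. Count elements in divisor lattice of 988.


Divisors of 988: [1, 2, 4, 13, 19, 26, 38, 52, 76, 247, 494, 988]
Count: 12


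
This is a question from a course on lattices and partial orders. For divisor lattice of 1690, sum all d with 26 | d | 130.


Interval [26,130] in divisors of 1690: [26, 130]
Sum = 156
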